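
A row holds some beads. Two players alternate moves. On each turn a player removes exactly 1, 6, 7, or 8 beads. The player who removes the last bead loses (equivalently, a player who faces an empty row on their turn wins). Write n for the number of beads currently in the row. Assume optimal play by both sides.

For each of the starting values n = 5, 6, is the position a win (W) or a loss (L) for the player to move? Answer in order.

Build the W/L table. Terminal = W. A non-terminal position is W if it has a move to some L; otherwise it is L.
n=0: no move; the opponent has just taken the last bead and therefore loses → W
n=1: →0(W) only, which is W, so L
n=2: →1(L), so W
n=3: →2(W) only, which is W, so L
n=4: →3(L), so W
n=5: →4(W) only, which is W, so L
n=6: →5(L), so W

5: L, 6: W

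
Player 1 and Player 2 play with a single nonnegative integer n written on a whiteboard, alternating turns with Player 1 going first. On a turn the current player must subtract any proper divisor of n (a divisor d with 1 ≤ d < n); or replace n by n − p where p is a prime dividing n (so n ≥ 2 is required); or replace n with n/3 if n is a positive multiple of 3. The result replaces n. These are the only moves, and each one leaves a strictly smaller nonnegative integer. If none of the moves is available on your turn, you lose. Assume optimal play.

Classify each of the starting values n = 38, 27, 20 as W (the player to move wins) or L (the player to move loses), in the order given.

38: L, 27: W, 20: L

Label each position W (a win for the player to move) or L (a loss). A position with no legal move is L; any other position is W exactly when some move reaches an L, and L when every move reaches a W.
n=0: no move → L
n=1: no move → L
n=2: W (go to 0, an L position)
n=3: W (go to 0, an L position)
n=4: L (options 2(W), 3(W) are all W)
n=5: W (go to 0, an L position)
n=6: W (go to 4, an L position)
n=7: W (go to 0, an L position)
n=8: W (go to 4, an L position)
n=9: L (options 3(W), 6(W), 8(W) are all W)
n=10: W (go to 9, an L position)
n=11: W (go to 0, an L position)
n=12: W (go to 4, an L position)
n=13: W (go to 0, an L position)
n=14: L (options 7(W), 12(W), 13(W) are all W)
n=15: W (go to 14, an L position)
n=16: W (go to 14, an L position)
n=17: W (go to 0, an L position)
n=18: W (go to 9, an L position)
n=19: W (go to 0, an L position)
n=20: L (options 10(W), 15(W), 16(W), 18(W), 19(W) are all W)
n=21: W (go to 14, an L position)
n=22: W (go to 20, an L position)
n=23: W (go to 0, an L position)
n=24: W (go to 20, an L position)
n=25: W (go to 20, an L position)
n=26: L (options 13(W), 24(W), 25(W) are all W)
n=27: W (go to 9, an L position)
n=28: W (go to 14, an L position)
n=29: W (go to 0, an L position)
n=30: W (go to 20, an L position)
n=31: W (go to 0, an L position)
n=32: L (options 16(W), 24(W), 28(W), 30(W), 31(W) are all W)
n=33: W (go to 32, an L position)
n=34: W (go to 32, an L position)
n=35: L (options 28(W), 30(W), 34(W) are all W)
n=36: W (go to 32, an L position)
n=37: W (go to 0, an L position)
n=38: L (options 19(W), 36(W), 37(W) are all W)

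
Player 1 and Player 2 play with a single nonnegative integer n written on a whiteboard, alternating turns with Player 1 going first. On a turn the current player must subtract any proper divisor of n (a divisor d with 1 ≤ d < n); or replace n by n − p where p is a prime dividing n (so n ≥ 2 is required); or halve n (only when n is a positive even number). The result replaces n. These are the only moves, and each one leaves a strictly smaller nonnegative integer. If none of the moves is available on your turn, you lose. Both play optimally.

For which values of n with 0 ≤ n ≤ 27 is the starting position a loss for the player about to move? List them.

0, 1, 4, 9, 14, 20, 26

Classify positions by backward induction: terminal positions (no move available) are L. From any other position, the mover wins iff some move reaches an L.
n=0: no move → L
n=1: no move → L
n=2: W (go to 0, an L position)
n=3: W (go to 0, an L position)
n=4: L (options 2(W), 3(W) are all W)
n=5: W (go to 0, an L position)
n=6: W (go to 4, an L position)
n=7: W (go to 0, an L position)
n=8: W (go to 4, an L position)
n=9: L (options 6(W), 8(W) are all W)
n=10: W (go to 9, an L position)
n=11: W (go to 0, an L position)
n=12: W (go to 9, an L position)
n=13: W (go to 0, an L position)
n=14: L (options 7(W), 12(W), 13(W) are all W)
n=15: W (go to 14, an L position)
n=16: W (go to 14, an L position)
n=17: W (go to 0, an L position)
n=18: W (go to 9, an L position)
n=19: W (go to 0, an L position)
n=20: L (options 10(W), 15(W), 16(W), 18(W), 19(W) are all W)
n=21: W (go to 14, an L position)
n=22: W (go to 20, an L position)
n=23: W (go to 0, an L position)
n=24: W (go to 20, an L position)
n=25: W (go to 20, an L position)
n=26: L (options 13(W), 24(W), 25(W) are all W)
n=27: W (go to 26, an L position)
The losing starting values of n are exactly the entries labelled L in this table (7 of them).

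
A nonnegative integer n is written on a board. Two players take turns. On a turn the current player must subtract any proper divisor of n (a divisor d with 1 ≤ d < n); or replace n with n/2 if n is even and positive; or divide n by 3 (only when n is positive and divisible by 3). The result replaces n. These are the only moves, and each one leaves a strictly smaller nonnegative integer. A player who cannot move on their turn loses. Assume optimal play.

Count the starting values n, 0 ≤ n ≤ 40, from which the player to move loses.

15

Compute win/loss labels from the base case upward. A position with no move is L. Any other position is W if it can reach an L in one move, else L.
n=0: no move → L
n=1: no move → L
n=2: can move to 1, which is L ⇒ W
n=3: can move to 1, which is L ⇒ W
n=4: moves to 2(W), 3(W); every one is W ⇒ L
n=5: can move to 4, which is L ⇒ W
n=6: can move to 4, which is L ⇒ W
n=7: the only move is to 6(W), a W ⇒ L
n=8: can move to 4, which is L ⇒ W
n=9: moves to 3(W), 6(W), 8(W); every one is W ⇒ L
n=10: can move to 9, which is L ⇒ W
n=11: the only move is to 10(W), a W ⇒ L
n=12: can move to 4, which is L ⇒ W
n=13: the only move is to 12(W), a W ⇒ L
n=14: can move to 7, which is L ⇒ W
n=15: moves to 5(W), 10(W), 12(W), 14(W); every one is W ⇒ L
n=16: can move to 15, which is L ⇒ W
n=17: the only move is to 16(W), a W ⇒ L
n=18: can move to 9, which is L ⇒ W
n=19: the only move is to 18(W), a W ⇒ L
n=20: can move to 15, which is L ⇒ W
n=21: can move to 7, which is L ⇒ W
n=22: can move to 11, which is L ⇒ W
n=23: the only move is to 22(W), a W ⇒ L
n=24: can move to 23, which is L ⇒ W
n=25: moves to 20(W), 24(W); every one is W ⇒ L
n=26: can move to 13, which is L ⇒ W
n=27: can move to 9, which is L ⇒ W
n=28: moves to 14(W), 21(W), 24(W), 26(W), 27(W); every one is W ⇒ L
n=29: can move to 28, which is L ⇒ W
n=30: can move to 15, which is L ⇒ W
n=31: the only move is to 30(W), a W ⇒ L
n=32: can move to 28, which is L ⇒ W
n=33: can move to 11, which is L ⇒ W
n=34: can move to 17, which is L ⇒ W
n=35: can move to 28, which is L ⇒ W
n=36: moves to 12(W), 18(W), 24(W), 27(W), 30(W), 32(W), 33(W), 34(W), 35(W); every one is W ⇒ L
n=37: can move to 36, which is L ⇒ W
n=38: can move to 19, which is L ⇒ W
n=39: can move to 13, which is L ⇒ W
n=40: can move to 36, which is L ⇒ W
L entries with 0 ≤ n ≤ 40: n = 0, 1, 4, 7, 9, 11, 13, 15, 17, 19, 23, 25, 28, 31, 36; that makes 15.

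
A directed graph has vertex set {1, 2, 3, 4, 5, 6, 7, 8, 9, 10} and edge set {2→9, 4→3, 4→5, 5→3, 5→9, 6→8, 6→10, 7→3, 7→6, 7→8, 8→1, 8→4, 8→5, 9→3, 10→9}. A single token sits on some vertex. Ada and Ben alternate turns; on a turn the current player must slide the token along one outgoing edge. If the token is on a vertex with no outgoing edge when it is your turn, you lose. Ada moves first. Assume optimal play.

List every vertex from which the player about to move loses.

Build the W/L table. Terminal = L. A non-terminal position is W if it has a move to some L; otherwise it is L.
Every edge goes from a vertex to one that appears earlier in the order 3, 1, 9, 5, 4, 8, 2, 10, 6, 7, so processing vertices in that order labels each vertex after all of its successors.
3: no outgoing edge → L
1: no outgoing edge → L
9: reaches L-position 3 → W
5: reaches L-position 3 → W
4: reaches L-position 3 → W
8: reaches L-position 1 → W
2: only reaches 9(W), which is W → L
10: only reaches 9(W), which is W → L
6: reaches L-position 10 → W
7: reaches L-position 3 → W
Reading off the rows marked L gives the requested list; there are 4 such vertices.

1, 2, 3, 10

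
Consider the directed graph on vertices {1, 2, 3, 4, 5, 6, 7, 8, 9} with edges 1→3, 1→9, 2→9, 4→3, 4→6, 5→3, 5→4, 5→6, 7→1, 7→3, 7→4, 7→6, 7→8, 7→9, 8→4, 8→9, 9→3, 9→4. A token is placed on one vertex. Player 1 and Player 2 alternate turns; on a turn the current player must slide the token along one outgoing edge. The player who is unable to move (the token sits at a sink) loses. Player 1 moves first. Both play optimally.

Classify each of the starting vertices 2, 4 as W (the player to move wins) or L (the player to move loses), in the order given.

Classify positions by backward induction: terminal positions (no move available) are L. From any other position, the mover wins iff some move reaches an L.
Every edge goes from a vertex to one that appears earlier in the order 3, 6, 4, 9, 5, 8, 1, 2, 7, so processing vertices in that order labels each vertex after all of its successors.
3: no outgoing edge → L
6: no outgoing edge → L
4: →6(L), so W
9: →3(L), so W
5: →6(L), so W
8: →9(W), 4(W) — all W, so L
1: →3(L), so W
2: →9(W) only, which is W, so L
7: →8(L), so W

2: L, 4: W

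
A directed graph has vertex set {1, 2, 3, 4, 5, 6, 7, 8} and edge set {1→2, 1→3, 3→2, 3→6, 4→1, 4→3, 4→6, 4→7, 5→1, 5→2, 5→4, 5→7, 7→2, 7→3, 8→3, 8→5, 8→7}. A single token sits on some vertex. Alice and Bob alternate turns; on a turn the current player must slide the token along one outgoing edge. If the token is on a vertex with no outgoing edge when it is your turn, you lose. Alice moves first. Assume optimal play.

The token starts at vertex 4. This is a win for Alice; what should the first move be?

Positions with no move are L. A position that does have a move is losing for the player to move precisely when every available move leads to a winning position for the opponent. Fill in the labels:
Every edge goes from a vertex to one that appears earlier in the order 6, 2, 3, 7, 1, 4, 5, 8, so processing vertices in that order labels each vertex after all of its successors.
6: no outgoing edge → L
2: no outgoing edge → L
3: can move to 2, which is L ⇒ W
7: can move to 2, which is L ⇒ W
1: can move to 2, which is L ⇒ W
4: can move to 6, which is L ⇒ W
5: can move to 2, which is L ⇒ W
8: moves to 5(W), 7(W), 3(W); every one is W ⇒ L
From 4, the L positions reachable in one move are: 6.

Move to 6.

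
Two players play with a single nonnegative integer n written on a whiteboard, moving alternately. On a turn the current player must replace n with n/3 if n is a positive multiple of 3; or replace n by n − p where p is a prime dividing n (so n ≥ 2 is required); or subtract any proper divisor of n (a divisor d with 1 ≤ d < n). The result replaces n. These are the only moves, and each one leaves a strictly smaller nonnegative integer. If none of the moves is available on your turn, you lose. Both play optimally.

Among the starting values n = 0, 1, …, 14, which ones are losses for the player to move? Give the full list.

0, 1, 4, 9, 14

Positions with no move are L. A position that does have a move is losing for the player to move precisely when every available move leads to a winning position for the opponent. Fill in the labels:
n=0: no move → L
n=1: no move → L
n=2: →0(L), so W
n=3: →0(L), so W
n=4: →2(W), 3(W) — all W, so L
n=5: →0(L), so W
n=6: →4(L), so W
n=7: →0(L), so W
n=8: →4(L), so W
n=9: →3(W), 6(W), 8(W) — all W, so L
n=10: →9(L), so W
n=11: →0(L), so W
n=12: →4(L), so W
n=13: →0(L), so W
n=14: →7(W), 12(W), 13(W) — all W, so L
Reading off the rows marked L gives the requested list; there are 5 such values of n.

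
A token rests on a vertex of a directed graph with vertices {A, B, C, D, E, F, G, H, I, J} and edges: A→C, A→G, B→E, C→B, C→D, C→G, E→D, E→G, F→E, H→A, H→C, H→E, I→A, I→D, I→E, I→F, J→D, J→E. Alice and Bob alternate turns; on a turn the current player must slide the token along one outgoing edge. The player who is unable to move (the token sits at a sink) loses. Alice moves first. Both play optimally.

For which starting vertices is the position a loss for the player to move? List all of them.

Classify positions by backward induction: terminal positions (no move available) are L. From any other position, the mover wins iff some move reaches an L.
Every edge goes from a vertex to one that appears earlier in the order D, G, E, B, F, J, C, A, I, H, so processing vertices in that order labels each vertex after all of its successors.
D: no outgoing edge → L
G: no outgoing edge → L
E: can move to G, which is L ⇒ W
B: the only move is to E(W), a W ⇒ L
F: the only move is to E(W), a W ⇒ L
J: can move to D, which is L ⇒ W
C: can move to B, which is L ⇒ W
A: can move to G, which is L ⇒ W
I: can move to F, which is L ⇒ W
H: moves to A(W), C(W), E(W); every one is W ⇒ L
The losing starting vertices are exactly the entries labelled L in this table (5 of them).

B, D, F, G, H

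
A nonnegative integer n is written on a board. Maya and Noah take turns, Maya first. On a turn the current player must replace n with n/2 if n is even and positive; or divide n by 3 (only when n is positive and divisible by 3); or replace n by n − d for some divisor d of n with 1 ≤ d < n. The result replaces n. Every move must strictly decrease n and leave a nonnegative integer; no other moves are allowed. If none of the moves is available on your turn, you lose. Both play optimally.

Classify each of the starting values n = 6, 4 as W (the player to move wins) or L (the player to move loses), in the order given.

6: W, 4: L

Compute win/loss labels from the base case upward. A position with no move is L. Any other position is W if it can reach an L in one move, else L.
n=0: no move → L
n=1: no move → L
n=2: can move to 1, which is L ⇒ W
n=3: can move to 1, which is L ⇒ W
n=4: moves to 2(W), 3(W); every one is W ⇒ L
n=5: can move to 4, which is L ⇒ W
n=6: can move to 4, which is L ⇒ W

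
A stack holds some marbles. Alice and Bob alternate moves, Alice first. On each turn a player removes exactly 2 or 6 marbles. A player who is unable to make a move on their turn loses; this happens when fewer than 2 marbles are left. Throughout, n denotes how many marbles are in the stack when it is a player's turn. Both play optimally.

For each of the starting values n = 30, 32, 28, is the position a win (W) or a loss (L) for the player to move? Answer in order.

Compute win/loss labels from the base case upward. A position with no move is L. Any other position is W if it can reach an L in one move, else L.
n=0: no move → L
n=1: no move → L
n=2: →0(L), so W
n=3: →1(L), so W
n=4: →2(W) only, which is W, so L
n=5: →3(W) only, which is W, so L
n=6: →4(L), so W
n=7: →5(L), so W
n=8: →6(W), 2(W) — all W, so L
n=9: →7(W), 3(W) — all W, so L
n=10: →8(L), so W
n=11: →9(L), so W
n=12: →10(W), 6(W) — all W, so L
n=13: →11(W), 7(W) — all W, so L
n=14: →12(L), so W
n=15: →13(L), so W
n=16: →14(W), 10(W) — all W, so L
n=17: →15(W), 11(W) — all W, so L
n=18: →16(L), so W
n=19: →17(L), so W
n=20: →18(W), 14(W) — all W, so L
n=21: →19(W), 15(W) — all W, so L
n=22: →20(L), so W
n=23: →21(L), so W
n=24: →22(W), 18(W) — all W, so L
n=25: →23(W), 19(W) — all W, so L
n=26: →24(L), so W
n=27: →25(L), so W
n=28: →26(W), 22(W) — all W, so L
n=29: →27(W), 23(W) — all W, so L
n=30: →28(L), so W
n=31: →29(L), so W
n=32: →30(W), 26(W) — all W, so L

30: W, 32: L, 28: L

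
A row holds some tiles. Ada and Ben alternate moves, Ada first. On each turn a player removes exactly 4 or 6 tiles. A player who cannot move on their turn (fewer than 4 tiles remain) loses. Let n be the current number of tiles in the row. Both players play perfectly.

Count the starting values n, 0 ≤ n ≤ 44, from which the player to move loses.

Work bottom-up. With no move the player to move loses. Otherwise the position is W if at least one move leads to an L position for the opponent, and L if every move leads to a W.
n=0: no move → L
n=1: no move → L
n=2: no move → L
n=3: no move → L
n=4: →0(L), so W
n=5: →1(L), so W
n=6: →2(L), so W
n=7: →3(L), so W
n=8: →2(L), so W
n=9: →3(L), so W
n=10: →6(W), 4(W) — all W, so L
n=11: →7(W), 5(W) — all W, so L
n=12: →8(W), 6(W) — all W, so L
n=13: →9(W), 7(W) — all W, so L
n=14: →10(L), so W
n=15: →11(L), so W
n=16: →12(L), so W
n=17: →13(L), so W
n=18: →12(L), so W
n=19: →13(L), so W
n=20: →16(W), 14(W) — all W, so L
n=21: →17(W), 15(W) — all W, so L
n=22: →18(W), 16(W) — all W, so L
n=23: →19(W), 17(W) — all W, so L
n=24: →20(L), so W
n=25: →21(L), so W
n=26: →22(L), so W
n=27: →23(L), so W
n=28: →22(L), so W
n=29: →23(L), so W
n=30: →26(W), 24(W) — all W, so L
n=31: →27(W), 25(W) — all W, so L
n=32: →28(W), 26(W) — all W, so L
n=33: →29(W), 27(W) — all W, so L
n=34: →30(L), so W
n=35: →31(L), so W
n=36: →32(L), so W
n=37: →33(L), so W
n=38: →32(L), so W
n=39: →33(L), so W
n=40: →36(W), 34(W) — all W, so L
n=41: →37(W), 35(W) — all W, so L
n=42: →38(W), 36(W) — all W, so L
n=43: →39(W), 37(W) — all W, so L
n=44: →40(L), so W
L entries with 0 ≤ n ≤ 44: n = 0, 1, 2, 3, 10, 11, 12, 13, 20, 21, 22, 23, 30, 31, 32, 33, 40, 41, 42, 43; that makes 20.

20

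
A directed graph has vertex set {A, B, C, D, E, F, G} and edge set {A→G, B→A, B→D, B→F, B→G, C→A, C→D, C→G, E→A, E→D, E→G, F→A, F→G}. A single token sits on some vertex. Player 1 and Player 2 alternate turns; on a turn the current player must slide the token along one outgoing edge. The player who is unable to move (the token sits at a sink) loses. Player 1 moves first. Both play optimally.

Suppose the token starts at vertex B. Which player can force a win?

Player 1 wins.

Compute win/loss labels from the base case upward. A position with no move is L. Any other position is W if it can reach an L in one move, else L.
Every edge goes from a vertex to one that appears earlier in the order D, G, A, C, F, B, E, so processing vertices in that order labels each vertex after all of its successors.
D: no outgoing edge → L
G: no outgoing edge → L
A: →G(L), so W
C: →G(L), so W
F: →G(L), so W
B: →G(L), so W
E: →G(L), so W
The starting position B is W: Player 1 should move to G, handing over an L position.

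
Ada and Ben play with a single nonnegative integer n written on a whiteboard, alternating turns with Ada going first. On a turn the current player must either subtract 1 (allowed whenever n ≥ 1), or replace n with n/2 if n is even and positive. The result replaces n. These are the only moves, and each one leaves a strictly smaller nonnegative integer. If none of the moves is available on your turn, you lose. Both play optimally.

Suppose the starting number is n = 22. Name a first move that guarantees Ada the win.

Label each position W (a win for the player to move) or L (a loss). A position with no legal move is L; any other position is W exactly when some move reaches an L, and L when every move reaches a W.
n=0: no move → L
n=1: can move to 0, which is L ⇒ W
n=2: the only move is to 1(W), a W ⇒ L
n=3: can move to 2, which is L ⇒ W
n=4: can move to 2, which is L ⇒ W
n=5: the only move is to 4(W), a W ⇒ L
n=6: can move to 5, which is L ⇒ W
n=7: the only move is to 6(W), a W ⇒ L
n=8: can move to 7, which is L ⇒ W
n=9: the only move is to 8(W), a W ⇒ L
n=10: can move to 5, which is L ⇒ W
n=11: the only move is to 10(W), a W ⇒ L
n=12: can move to 11, which is L ⇒ W
n=13: the only move is to 12(W), a W ⇒ L
n=14: can move to 7, which is L ⇒ W
n=15: the only move is to 14(W), a W ⇒ L
n=16: can move to 15, which is L ⇒ W
n=17: the only move is to 16(W), a W ⇒ L
n=18: can move to 9, which is L ⇒ W
n=19: the only move is to 18(W), a W ⇒ L
n=20: can move to 19, which is L ⇒ W
n=21: the only move is to 20(W), a W ⇒ L
n=22: can move to 11, which is L ⇒ W
From 22, the L positions reachable in one move are: 11, 21. Any move reaching one of these is winning.

Move to 11.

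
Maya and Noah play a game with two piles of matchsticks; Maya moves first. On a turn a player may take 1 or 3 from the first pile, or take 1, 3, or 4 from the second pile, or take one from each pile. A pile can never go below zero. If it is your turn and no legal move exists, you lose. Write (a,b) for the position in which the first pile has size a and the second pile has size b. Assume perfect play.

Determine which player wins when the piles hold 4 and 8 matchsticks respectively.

Positions with no move are L. A position that does have a move is losing for the player to move precisely when every available move leads to a winning position for the opponent. Fill in the labels:
No move ever increases a pile, so every position that can arise here has a ≤ 4 and b ≤ 8; it is enough to label the cells with 0 ≤ a ≤ 4 and 0 ≤ b ≤ 8.
Every move lowers a or b (never raises either), so fill the grid row by row in increasing a, and left to right within a row: each cell's successors are then already labelled.
      b=0  b=1  b=2  b=3  b=4  b=5  b=6  b=7  b=8
a=0:    L    W    L    W    W    W    W    L    W
a=1:    W    W    W    W    L    W    L    W    W
a=2:    L    W    L    W    W    W    W    W    L
a=3:    W    W    W    W    L    W    L    W    W
a=4:    L    W    L    W    W    W    W    W    L
Cells with no legal move (terminal, hence L): (0,0).
The remaining L cells, each justified by listing all of its moves:
(0,2): the only move is to (0,1)(W), a W ⇒ L
(0,7): moves to (0,6)(W), (0,4)(W), (0,3)(W); every one is W ⇒ L
(1,4): moves to (0,4)(W), (1,3)(W), (1,1)(W), (1,0)(W), (0,3)(W); every one is W ⇒ L
(1,6): moves to (0,6)(W), (1,5)(W), (1,3)(W), (1,2)(W), (0,5)(W); every one is W ⇒ L
(2,0): the only move is to (1,0)(W), a W ⇒ L
(2,2): moves to (1,2)(W), (2,1)(W), (1,1)(W); every one is W ⇒ L
(2,8): moves to (1,8)(W), (2,7)(W), (2,5)(W), (2,4)(W), (1,7)(W); every one is W ⇒ L
(3,4): moves to (2,4)(W), (0,4)(W), (3,3)(W), (3,1)(W), (3,0)(W), (2,3)(W); every one is W ⇒ L
(3,6): moves to (2,6)(W), (0,6)(W), (3,5)(W), (3,3)(W), (3,2)(W), (2,5)(W); every one is W ⇒ L
(4,0): moves to (3,0)(W), (1,0)(W); every one is W ⇒ L
(4,2): moves to (3,2)(W), (1,2)(W), (4,1)(W), (3,1)(W); every one is W ⇒ L
(4,8): moves to (3,8)(W), (1,8)(W), (4,7)(W), (4,5)(W), (4,4)(W), (3,7)(W); every one is W ⇒ L
Every other cell has at least one move into one of the L cells above, so it is W.
Every move from (4,8) reaches a W position, so the mover loses.

Noah wins.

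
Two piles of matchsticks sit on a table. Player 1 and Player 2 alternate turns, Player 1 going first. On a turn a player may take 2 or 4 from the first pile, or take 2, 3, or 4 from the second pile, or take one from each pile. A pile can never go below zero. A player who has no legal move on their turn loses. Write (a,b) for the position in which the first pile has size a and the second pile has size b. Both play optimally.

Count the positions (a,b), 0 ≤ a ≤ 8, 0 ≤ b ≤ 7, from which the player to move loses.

Use the standard recursion: the mover loses at a terminal position; elsewhere, the mover wins exactly when some move hands the opponent an L position.
Every move lowers a or b (never raises either), so fill the grid row by row in increasing a, and left to right within a row: each cell's successors are then already labelled.
      b=0  b=1  b=2  b=3  b=4  b=5  b=6  b=7
a=0:    L    L    W    W    W    W    L    L
a=1:    L    W    W    W    W    L    L    W
a=2:    W    W    L    L    W    W    W    W
a=3:    W    L    L    W    W    W    W    L
a=4:    W    W    W    W    L    L    W    W
a=5:    W    W    W    L    L    W    W    W
a=6:    L    L    W    W    W    W    L    L
a=7:    L    W    W    W    W    L    L    W
a=8:    W    W    L    L    W    W    W    W
Cells with no legal move (terminal, hence L): (0,0), (0,1), (1,0).
The remaining L cells, each justified by listing all of its moves:
(0,6): only reaches (0,4)(W), (0,3)(W), (0,2)(W), all W → L
(0,7): only reaches (0,5)(W), (0,4)(W), (0,3)(W), all W → L
(1,5): only reaches (1,3)(W), (1,2)(W), (1,1)(W), (0,4)(W), all W → L
(1,6): only reaches (1,4)(W), (1,3)(W), (1,2)(W), (0,5)(W), all W → L
(2,2): only reaches (0,2)(W), (2,0)(W), (1,1)(W), all W → L
(2,3): only reaches (0,3)(W), (2,1)(W), (2,0)(W), (1,2)(W), all W → L
(3,1): only reaches (1,1)(W), (2,0)(W), all W → L
(3,2): only reaches (1,2)(W), (3,0)(W), (2,1)(W), all W → L
(3,7): only reaches (1,7)(W), (3,5)(W), (3,4)(W), (3,3)(W), (2,6)(W), all W → L
(4,4): only reaches (2,4)(W), (0,4)(W), (4,2)(W), (4,1)(W), (4,0)(W), (3,3)(W), all W → L
(4,5): only reaches (2,5)(W), (0,5)(W), (4,3)(W), (4,2)(W), (4,1)(W), (3,4)(W), all W → L
(5,3): only reaches (3,3)(W), (1,3)(W), (5,1)(W), (5,0)(W), (4,2)(W), all W → L
(5,4): only reaches (3,4)(W), (1,4)(W), (5,2)(W), (5,1)(W), (5,0)(W), (4,3)(W), all W → L
(6,0): only reaches (4,0)(W), (2,0)(W), all W → L
(6,1): only reaches (4,1)(W), (2,1)(W), (5,0)(W), all W → L
(6,6): only reaches (4,6)(W), (2,6)(W), (6,4)(W), (6,3)(W), (6,2)(W), (5,5)(W), all W → L
(6,7): only reaches (4,7)(W), (2,7)(W), (6,5)(W), (6,4)(W), (6,3)(W), (5,6)(W), all W → L
(7,0): only reaches (5,0)(W), (3,0)(W), all W → L
(7,5): only reaches (5,5)(W), (3,5)(W), (7,3)(W), (7,2)(W), (7,1)(W), (6,4)(W), all W → L
(7,6): only reaches (5,6)(W), (3,6)(W), (7,4)(W), (7,3)(W), (7,2)(W), (6,5)(W), all W → L
(8,2): only reaches (6,2)(W), (4,2)(W), (8,0)(W), (7,1)(W), all W → L
(8,3): only reaches (6,3)(W), (4,3)(W), (8,1)(W), (8,0)(W), (7,2)(W), all W → L
Every other cell has at least one move into one of the L cells above, so it is W.
L cells per row: a=0: 4, a=1: 3, a=2: 2, a=3: 3, a=4: 2, a=5: 2, a=6: 4, a=7: 3, a=8: 2; total 25.

25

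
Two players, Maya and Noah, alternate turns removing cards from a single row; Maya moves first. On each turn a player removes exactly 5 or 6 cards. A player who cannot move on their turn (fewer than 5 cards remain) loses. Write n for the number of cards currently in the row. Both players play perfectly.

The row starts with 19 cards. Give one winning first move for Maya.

Work bottom-up. With no move the player to move loses. Otherwise the position is W if at least one move leads to an L position for the opponent, and L if every move leads to a W.
n=0: no move → L
n=1: no move → L
n=2: no move → L
n=3: no move → L
n=4: no move → L
n=5: reaches L-position 0 → W
n=6: reaches L-position 1 → W
n=7: reaches L-position 2 → W
n=8: reaches L-position 3 → W
n=9: reaches L-position 4 → W
n=10: reaches L-position 4 → W
n=11: only reaches 6(W), 5(W), all W → L
n=12: only reaches 7(W), 6(W), all W → L
n=13: only reaches 8(W), 7(W), all W → L
n=14: only reaches 9(W), 8(W), all W → L
n=15: only reaches 10(W), 9(W), all W → L
n=16: reaches L-position 11 → W
n=17: reaches L-position 12 → W
n=18: reaches L-position 13 → W
n=19: reaches L-position 14 → W
From 19, the L positions reachable in one move are: 14, 13. Any move reaching one of these is winning.

Remove 5, leaving 14.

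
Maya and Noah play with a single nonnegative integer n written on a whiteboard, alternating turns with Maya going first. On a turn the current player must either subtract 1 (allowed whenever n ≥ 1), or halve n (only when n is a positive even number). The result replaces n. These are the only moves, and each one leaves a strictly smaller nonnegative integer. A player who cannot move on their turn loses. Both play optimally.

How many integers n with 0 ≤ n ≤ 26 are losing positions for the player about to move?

13

Positions with no move are L. A position that does have a move is losing for the player to move precisely when every available move leads to a winning position for the opponent. Fill in the labels:
n=0: no move → L
n=1: →0(L), so W
n=2: →1(W) only, which is W, so L
n=3: →2(L), so W
n=4: →2(L), so W
n=5: →4(W) only, which is W, so L
n=6: →5(L), so W
n=7: →6(W) only, which is W, so L
n=8: →7(L), so W
n=9: →8(W) only, which is W, so L
n=10: →5(L), so W
n=11: →10(W) only, which is W, so L
n=12: →11(L), so W
n=13: →12(W) only, which is W, so L
n=14: →7(L), so W
n=15: →14(W) only, which is W, so L
n=16: →15(L), so W
n=17: →16(W) only, which is W, so L
n=18: →9(L), so W
n=19: →18(W) only, which is W, so L
n=20: →19(L), so W
n=21: →20(W) only, which is W, so L
n=22: →11(L), so W
n=23: →22(W) only, which is W, so L
n=24: →23(L), so W
n=25: →24(W) only, which is W, so L
n=26: →13(L), so W
L entries with 0 ≤ n ≤ 26: n = 0, 2, 5, 7, 9, 11, 13, 15, 17, 19, 21, 23, 25; that makes 13.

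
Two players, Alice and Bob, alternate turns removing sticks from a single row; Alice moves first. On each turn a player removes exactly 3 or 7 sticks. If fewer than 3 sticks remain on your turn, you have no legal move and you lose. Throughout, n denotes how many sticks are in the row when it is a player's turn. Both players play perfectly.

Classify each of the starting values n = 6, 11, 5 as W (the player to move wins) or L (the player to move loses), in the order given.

6: L, 11: L, 5: W

Compute win/loss labels from the base case upward. A position with no move is L. Any other position is W if it can reach an L in one move, else L.
n=0: no move → L
n=1: no move → L
n=2: no move → L
n=3: reaches L-position 0 → W
n=4: reaches L-position 1 → W
n=5: reaches L-position 2 → W
n=6: only reaches 3(W), which is W → L
n=7: reaches L-position 0 → W
n=8: reaches L-position 1 → W
n=9: reaches L-position 6 → W
n=10: only reaches 7(W), 3(W), all W → L
n=11: only reaches 8(W), 4(W), all W → L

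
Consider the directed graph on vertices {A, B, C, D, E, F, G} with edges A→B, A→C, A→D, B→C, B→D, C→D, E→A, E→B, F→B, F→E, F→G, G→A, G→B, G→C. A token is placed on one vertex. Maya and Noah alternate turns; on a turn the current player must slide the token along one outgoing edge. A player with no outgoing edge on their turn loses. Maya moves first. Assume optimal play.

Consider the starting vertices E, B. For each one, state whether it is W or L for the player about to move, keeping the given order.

E: L, B: W

Use the standard recursion: the mover loses at a terminal position; elsewhere, the mover wins exactly when some move hands the opponent an L position.
Every edge goes from a vertex to one that appears earlier in the order D, C, B, A, E, G, F, so processing vertices in that order labels each vertex after all of its successors.
D: no outgoing edge → L
C: reaches L-position D → W
B: reaches L-position D → W
A: reaches L-position D → W
E: only reaches A(W), B(W), all W → L
G: only reaches A(W), B(W), C(W), all W → L
F: reaches L-position G → W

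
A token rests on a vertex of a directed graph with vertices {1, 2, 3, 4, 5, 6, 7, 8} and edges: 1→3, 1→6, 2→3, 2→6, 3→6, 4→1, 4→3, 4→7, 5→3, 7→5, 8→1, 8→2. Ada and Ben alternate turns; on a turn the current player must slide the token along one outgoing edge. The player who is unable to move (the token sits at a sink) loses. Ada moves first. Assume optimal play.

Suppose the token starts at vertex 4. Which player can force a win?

Classify positions by backward induction: terminal positions (no move available) are L. From any other position, the mover wins iff some move reaches an L.
Every edge goes from a vertex to one that appears earlier in the order 6, 3, 2, 1, 5, 7, 8, 4, so processing vertices in that order labels each vertex after all of its successors.
6: no outgoing edge → L
3: can move to 6, which is L ⇒ W
2: can move to 6, which is L ⇒ W
1: can move to 6, which is L ⇒ W
5: the only move is to 3(W), a W ⇒ L
7: can move to 5, which is L ⇒ W
8: moves to 1(W), 2(W); every one is W ⇒ L
4: moves to 7(W), 1(W), 3(W); every one is W ⇒ L
The starting position 4 is L: whatever Ada does, the opponent receives a W position.

Ben wins.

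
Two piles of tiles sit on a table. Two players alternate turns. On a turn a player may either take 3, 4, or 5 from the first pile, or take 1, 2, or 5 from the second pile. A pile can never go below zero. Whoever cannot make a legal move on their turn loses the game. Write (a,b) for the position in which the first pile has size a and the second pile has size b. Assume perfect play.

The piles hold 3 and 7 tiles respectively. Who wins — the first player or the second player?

The second player wins.

Compute win/loss labels from the base case upward. A position with no move is L. Any other position is W if it can reach an L in one move, else L.
No move ever increases a pile, so every position that can arise here has a ≤ 3 and b ≤ 7; it is enough to label the cells with 0 ≤ a ≤ 3 and 0 ≤ b ≤ 7.
Every move lowers a or b (never raises either), so fill the grid row by row in increasing a, and left to right within a row: each cell's successors are then already labelled.
      b=0  b=1  b=2  b=3  b=4  b=5  b=6  b=7
a=0:    L    W    W    L    W    W    L    W
a=1:    L    W    W    L    W    W    L    W
a=2:    L    W    W    L    W    W    L    W
a=3:    W    L    W    W    L    W    W    L
Cells with no legal move (terminal, hence L): (0,0), (1,0), (2,0).
The remaining L cells, each justified by listing all of its moves:
(0,3): moves to (0,2)(W), (0,1)(W); every one is W ⇒ L
(0,6): moves to (0,5)(W), (0,4)(W), (0,1)(W); every one is W ⇒ L
(1,3): moves to (1,2)(W), (1,1)(W); every one is W ⇒ L
(1,6): moves to (1,5)(W), (1,4)(W), (1,1)(W); every one is W ⇒ L
(2,3): moves to (2,2)(W), (2,1)(W); every one is W ⇒ L
(2,6): moves to (2,5)(W), (2,4)(W), (2,1)(W); every one is W ⇒ L
(3,1): moves to (0,1)(W), (3,0)(W); every one is W ⇒ L
(3,4): moves to (0,4)(W), (3,3)(W), (3,2)(W); every one is W ⇒ L
(3,7): moves to (0,7)(W), (3,6)(W), (3,5)(W), (3,2)(W); every one is W ⇒ L
Every other cell has at least one move into one of the L cells above, so it is W.
Every move from (3,7) reaches a W position, so the mover loses.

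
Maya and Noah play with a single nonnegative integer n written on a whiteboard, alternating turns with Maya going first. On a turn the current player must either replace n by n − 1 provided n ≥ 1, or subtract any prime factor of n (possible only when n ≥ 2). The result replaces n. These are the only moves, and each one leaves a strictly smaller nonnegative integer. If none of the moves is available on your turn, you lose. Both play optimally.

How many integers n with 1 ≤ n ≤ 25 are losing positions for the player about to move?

Classify positions by backward induction: terminal positions (no move available) are L. From any other position, the mover wins iff some move reaches an L.
n=0: no move → L
n=1: W (go to 0, an L position)
n=2: W (go to 0, an L position)
n=3: W (go to 0, an L position)
n=4: L (options 2(W), 3(W) are all W)
n=5: W (go to 0, an L position)
n=6: W (go to 4, an L position)
n=7: W (go to 0, an L position)
n=8: L (options 6(W), 7(W) are all W)
n=9: W (go to 8, an L position)
n=10: W (go to 8, an L position)
n=11: W (go to 0, an L position)
n=12: L (options 9(W), 10(W), 11(W) are all W)
n=13: W (go to 0, an L position)
n=14: W (go to 12, an L position)
n=15: W (go to 12, an L position)
n=16: L (options 14(W), 15(W) are all W)
n=17: W (go to 0, an L position)
n=18: W (go to 16, an L position)
n=19: W (go to 0, an L position)
n=20: L (options 15(W), 18(W), 19(W) are all W)
n=21: W (go to 20, an L position)
n=22: W (go to 20, an L position)
n=23: W (go to 0, an L position)
n=24: L (options 21(W), 22(W), 23(W) are all W)
n=25: W (go to 20, an L position)
L entries with 1 ≤ n ≤ 25 (n=0 is outside the asked range and is not counted): n = 4, 8, 12, 16, 20, 24; that makes 6.

6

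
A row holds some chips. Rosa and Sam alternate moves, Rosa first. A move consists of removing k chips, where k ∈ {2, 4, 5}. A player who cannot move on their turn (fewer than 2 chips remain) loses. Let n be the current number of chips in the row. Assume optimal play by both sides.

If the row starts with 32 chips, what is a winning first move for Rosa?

Remove 4, leaving 28.

Label each position W (a win for the player to move) or L (a loss). A position with no legal move is L; any other position is W exactly when some move reaches an L, and L when every move reaches a W.
n=0: no move → L
n=1: no move → L
n=2: →0(L), so W
n=3: →1(L), so W
n=4: →0(L), so W
n=5: →1(L), so W
n=6: →1(L), so W
n=7: →5(W), 3(W), 2(W) — all W, so L
n=8: →6(W), 4(W), 3(W) — all W, so L
n=9: →7(L), so W
n=10: →8(L), so W
n=11: →7(L), so W
n=12: →8(L), so W
n=13: →8(L), so W
n=14: →12(W), 10(W), 9(W) — all W, so L
n=15: →13(W), 11(W), 10(W) — all W, so L
n=16: →14(L), so W
n=17: →15(L), so W
n=18: →14(L), so W
n=19: →15(L), so W
n=20: →15(L), so W
n=21: →19(W), 17(W), 16(W) — all W, so L
n=22: →20(W), 18(W), 17(W) — all W, so L
n=23: →21(L), so W
n=24: →22(L), so W
n=25: →21(L), so W
n=26: →22(L), so W
n=27: →22(L), so W
n=28: →26(W), 24(W), 23(W) — all W, so L
n=29: →27(W), 25(W), 24(W) — all W, so L
n=30: →28(L), so W
n=31: →29(L), so W
n=32: →28(L), so W
From 32, the L positions reachable in one move are: 28.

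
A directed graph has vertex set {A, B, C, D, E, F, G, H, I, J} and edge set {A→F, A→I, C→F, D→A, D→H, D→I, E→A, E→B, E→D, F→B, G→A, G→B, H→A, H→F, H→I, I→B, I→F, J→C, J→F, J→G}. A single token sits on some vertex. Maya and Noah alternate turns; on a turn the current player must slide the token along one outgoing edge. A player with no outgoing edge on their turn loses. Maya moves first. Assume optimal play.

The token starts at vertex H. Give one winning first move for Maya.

Move to A.

Work bottom-up. With no move the player to move loses. Otherwise the position is W if at least one move leads to an L position for the opponent, and L if every move leads to a W.
Every edge goes from a vertex to one that appears earlier in the order B, F, I, A, H, C, G, J, D, E, so processing vertices in that order labels each vertex after all of its successors.
B: no outgoing edge → L
F: →B(L), so W
I: →B(L), so W
A: →I(W), F(W) — all W, so L
H: →A(L), so W
C: →F(W) only, which is W, so L
G: →A(L), so W
J: →C(L), so W
D: →A(L), so W
E: →A(L), so W
From H, the L positions reachable in one move are: A.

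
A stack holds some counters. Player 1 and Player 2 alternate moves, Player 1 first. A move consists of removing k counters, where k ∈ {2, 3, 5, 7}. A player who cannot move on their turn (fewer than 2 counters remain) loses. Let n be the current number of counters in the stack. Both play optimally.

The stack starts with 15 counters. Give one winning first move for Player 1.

Compute win/loss labels from the base case upward. A position with no move is L. Any other position is W if it can reach an L in one move, else L.
n=0: no move → L
n=1: no move → L
n=2: W (go to 0, an L position)
n=3: W (go to 1, an L position)
n=4: W (go to 1, an L position)
n=5: W (go to 0, an L position)
n=6: W (go to 1, an L position)
n=7: W (go to 0, an L position)
n=8: W (go to 1, an L position)
n=9: L (options 7(W), 6(W), 4(W), 2(W) are all W)
n=10: L (options 8(W), 7(W), 5(W), 3(W) are all W)
n=11: W (go to 9, an L position)
n=12: W (go to 10, an L position)
n=13: W (go to 10, an L position)
n=14: W (go to 9, an L position)
n=15: W (go to 10, an L position)
From 15, the L positions reachable in one move are: 10.

Remove 5, leaving 10.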